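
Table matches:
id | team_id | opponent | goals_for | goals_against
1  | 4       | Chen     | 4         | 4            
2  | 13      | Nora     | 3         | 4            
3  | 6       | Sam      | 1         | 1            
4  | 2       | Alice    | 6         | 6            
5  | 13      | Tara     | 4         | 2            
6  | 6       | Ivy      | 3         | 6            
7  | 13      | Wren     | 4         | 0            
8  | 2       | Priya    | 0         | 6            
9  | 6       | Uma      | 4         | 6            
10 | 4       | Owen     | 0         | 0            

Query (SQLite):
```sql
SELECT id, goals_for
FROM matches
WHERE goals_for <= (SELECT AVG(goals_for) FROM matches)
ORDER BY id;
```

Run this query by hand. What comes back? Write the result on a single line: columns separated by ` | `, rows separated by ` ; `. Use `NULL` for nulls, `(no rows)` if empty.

3 | 1 ; 8 | 0 ; 10 | 0

Scalar subquery: AVG(goals_for) over all matches rows = 2.9.
Keep rows where goals_for <= that value.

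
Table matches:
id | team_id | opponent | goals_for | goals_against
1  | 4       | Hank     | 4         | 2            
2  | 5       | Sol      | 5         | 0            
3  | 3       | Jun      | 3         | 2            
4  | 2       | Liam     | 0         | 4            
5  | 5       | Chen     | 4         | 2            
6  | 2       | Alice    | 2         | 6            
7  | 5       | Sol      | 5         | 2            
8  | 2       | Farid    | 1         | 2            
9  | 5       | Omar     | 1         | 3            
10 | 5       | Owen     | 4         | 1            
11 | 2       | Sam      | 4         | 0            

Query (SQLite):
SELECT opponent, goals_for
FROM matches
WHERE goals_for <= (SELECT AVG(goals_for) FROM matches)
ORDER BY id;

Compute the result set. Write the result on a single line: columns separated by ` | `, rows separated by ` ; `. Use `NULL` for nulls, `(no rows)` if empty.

Scalar subquery: AVG(goals_for) over all matches rows = 3.0.
Keep rows where goals_for <= that value.

Jun | 3 ; Liam | 0 ; Alice | 2 ; Farid | 1 ; Omar | 1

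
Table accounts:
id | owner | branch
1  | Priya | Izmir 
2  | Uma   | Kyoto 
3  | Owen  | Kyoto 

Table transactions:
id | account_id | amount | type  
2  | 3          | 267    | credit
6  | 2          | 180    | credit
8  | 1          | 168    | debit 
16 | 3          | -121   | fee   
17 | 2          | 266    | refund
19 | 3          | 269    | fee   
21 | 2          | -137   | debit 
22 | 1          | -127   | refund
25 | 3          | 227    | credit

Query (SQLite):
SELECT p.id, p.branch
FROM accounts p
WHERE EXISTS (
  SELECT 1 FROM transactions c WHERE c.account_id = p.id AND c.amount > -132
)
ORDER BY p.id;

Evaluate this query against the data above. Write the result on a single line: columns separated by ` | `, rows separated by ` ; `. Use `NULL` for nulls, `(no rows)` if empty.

1 | Izmir ; 2 | Kyoto ; 3 | Kyoto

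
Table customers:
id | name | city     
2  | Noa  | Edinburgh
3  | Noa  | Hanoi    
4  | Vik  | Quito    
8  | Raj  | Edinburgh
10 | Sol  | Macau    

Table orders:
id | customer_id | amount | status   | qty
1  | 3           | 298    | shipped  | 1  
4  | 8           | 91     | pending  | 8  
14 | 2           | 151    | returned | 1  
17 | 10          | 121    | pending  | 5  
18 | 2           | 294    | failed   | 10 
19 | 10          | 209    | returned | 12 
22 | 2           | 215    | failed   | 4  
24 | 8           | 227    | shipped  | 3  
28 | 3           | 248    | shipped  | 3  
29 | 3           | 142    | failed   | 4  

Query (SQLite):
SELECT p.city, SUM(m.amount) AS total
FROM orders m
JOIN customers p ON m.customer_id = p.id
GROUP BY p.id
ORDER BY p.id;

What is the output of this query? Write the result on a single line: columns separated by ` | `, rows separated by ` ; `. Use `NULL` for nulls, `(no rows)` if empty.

Edinburgh | 660 ; Hanoi | 688 ; Edinburgh | 318 ; Macau | 330

Join each orders row to its customers via customer_id.
Group joined rows by customers.id; compute SUM(m.amount) per group.
  2: ids {14, 18, 22} → SUM(m.amount)=660
  3: ids {1, 28, 29} → SUM(m.amount)=688
  8: ids {4, 24} → SUM(m.amount)=318
  10: ids {17, 19} → SUM(m.amount)=330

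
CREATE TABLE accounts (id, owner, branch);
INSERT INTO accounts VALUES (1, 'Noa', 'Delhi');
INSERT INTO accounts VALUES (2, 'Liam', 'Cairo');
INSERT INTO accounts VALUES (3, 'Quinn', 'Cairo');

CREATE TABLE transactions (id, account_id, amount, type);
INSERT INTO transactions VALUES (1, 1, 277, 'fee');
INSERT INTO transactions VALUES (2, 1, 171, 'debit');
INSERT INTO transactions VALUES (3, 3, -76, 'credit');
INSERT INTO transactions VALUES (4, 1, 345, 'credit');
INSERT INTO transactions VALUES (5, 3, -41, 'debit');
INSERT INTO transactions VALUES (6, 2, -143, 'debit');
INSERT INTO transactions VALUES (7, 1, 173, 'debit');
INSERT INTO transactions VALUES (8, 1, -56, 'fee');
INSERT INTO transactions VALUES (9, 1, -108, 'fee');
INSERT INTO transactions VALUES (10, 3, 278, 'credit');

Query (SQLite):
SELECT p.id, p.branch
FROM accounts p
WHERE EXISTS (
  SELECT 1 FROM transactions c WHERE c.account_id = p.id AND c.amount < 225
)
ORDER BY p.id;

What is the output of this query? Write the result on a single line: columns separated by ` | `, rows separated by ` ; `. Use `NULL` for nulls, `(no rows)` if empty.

1 | Delhi ; 2 | Cairo ; 3 | Cairo

For each accounts row, check whether any transactions with matching account_id has amount < 225.
Keep rows where that is true.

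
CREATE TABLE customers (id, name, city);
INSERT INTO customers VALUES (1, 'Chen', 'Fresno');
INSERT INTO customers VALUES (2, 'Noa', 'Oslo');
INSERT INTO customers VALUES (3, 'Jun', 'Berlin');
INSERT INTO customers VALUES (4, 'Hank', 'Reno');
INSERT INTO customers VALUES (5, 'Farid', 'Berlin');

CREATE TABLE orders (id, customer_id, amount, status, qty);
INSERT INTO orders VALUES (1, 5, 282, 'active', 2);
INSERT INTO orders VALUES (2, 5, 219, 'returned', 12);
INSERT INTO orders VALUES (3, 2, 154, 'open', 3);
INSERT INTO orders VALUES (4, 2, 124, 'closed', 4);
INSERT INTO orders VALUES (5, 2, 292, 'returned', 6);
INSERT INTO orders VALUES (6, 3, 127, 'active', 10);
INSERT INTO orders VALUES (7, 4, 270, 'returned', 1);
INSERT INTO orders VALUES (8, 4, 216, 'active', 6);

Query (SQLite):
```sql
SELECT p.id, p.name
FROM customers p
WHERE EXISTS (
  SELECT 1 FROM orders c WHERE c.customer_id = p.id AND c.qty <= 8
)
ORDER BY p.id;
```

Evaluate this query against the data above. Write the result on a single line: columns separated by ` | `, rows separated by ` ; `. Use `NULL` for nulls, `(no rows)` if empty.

2 | Noa ; 4 | Hank ; 5 | Farid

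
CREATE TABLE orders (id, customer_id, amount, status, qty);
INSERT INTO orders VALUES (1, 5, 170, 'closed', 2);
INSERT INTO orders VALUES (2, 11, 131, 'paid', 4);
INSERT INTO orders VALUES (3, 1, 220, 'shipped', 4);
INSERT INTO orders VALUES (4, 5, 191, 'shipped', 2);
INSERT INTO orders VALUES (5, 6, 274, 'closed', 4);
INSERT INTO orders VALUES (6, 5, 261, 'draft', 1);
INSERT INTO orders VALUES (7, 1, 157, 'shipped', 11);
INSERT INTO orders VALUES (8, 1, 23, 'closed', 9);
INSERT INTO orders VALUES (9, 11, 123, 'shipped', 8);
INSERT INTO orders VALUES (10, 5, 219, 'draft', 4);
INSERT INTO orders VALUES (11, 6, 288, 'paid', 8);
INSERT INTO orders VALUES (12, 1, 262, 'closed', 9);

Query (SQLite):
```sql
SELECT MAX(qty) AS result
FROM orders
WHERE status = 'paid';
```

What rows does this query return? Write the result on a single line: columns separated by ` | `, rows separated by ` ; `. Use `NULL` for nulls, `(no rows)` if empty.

8

Rows where status='paid' → qty values: [4, 8].
MAX of non-NULL values = 8.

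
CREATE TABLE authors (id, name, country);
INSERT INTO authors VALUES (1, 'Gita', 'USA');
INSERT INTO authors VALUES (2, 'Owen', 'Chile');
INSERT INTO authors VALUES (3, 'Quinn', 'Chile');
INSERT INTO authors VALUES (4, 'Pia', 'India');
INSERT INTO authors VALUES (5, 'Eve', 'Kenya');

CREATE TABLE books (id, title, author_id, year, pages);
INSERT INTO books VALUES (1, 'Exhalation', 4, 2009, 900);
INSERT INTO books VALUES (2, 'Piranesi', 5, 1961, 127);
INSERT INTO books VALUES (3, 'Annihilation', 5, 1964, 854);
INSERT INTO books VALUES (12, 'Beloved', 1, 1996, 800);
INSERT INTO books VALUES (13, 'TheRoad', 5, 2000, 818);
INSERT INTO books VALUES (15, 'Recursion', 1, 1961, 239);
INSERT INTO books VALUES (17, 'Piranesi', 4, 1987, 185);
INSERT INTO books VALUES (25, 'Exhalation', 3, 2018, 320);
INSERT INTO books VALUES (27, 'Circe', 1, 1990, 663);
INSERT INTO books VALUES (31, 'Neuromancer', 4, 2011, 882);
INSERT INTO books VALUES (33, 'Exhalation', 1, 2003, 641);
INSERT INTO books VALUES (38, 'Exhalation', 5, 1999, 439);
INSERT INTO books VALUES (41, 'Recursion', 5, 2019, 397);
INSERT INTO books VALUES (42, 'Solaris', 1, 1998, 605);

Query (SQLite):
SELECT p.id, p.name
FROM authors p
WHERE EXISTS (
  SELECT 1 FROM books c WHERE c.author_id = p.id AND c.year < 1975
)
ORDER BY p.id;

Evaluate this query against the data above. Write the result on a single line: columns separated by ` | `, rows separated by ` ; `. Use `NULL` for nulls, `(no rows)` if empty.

1 | Gita ; 5 | Eve

For each authors row, check whether any books with matching author_id has year < 1975.
Keep rows where that is true.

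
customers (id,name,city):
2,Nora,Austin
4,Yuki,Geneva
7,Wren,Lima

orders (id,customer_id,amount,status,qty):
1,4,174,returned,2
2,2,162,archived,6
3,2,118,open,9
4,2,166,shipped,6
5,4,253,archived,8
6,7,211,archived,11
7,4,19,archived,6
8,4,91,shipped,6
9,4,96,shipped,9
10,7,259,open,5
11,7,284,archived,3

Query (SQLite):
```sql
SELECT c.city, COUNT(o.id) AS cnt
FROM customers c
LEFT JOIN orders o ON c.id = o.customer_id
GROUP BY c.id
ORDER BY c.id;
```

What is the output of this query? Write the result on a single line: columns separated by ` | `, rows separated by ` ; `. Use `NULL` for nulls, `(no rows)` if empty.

LEFT JOIN keeps every customers row; unmatched ones get NULL for orders columns.
Group by customers.id and compute COUNT(o.id). COUNT(col) of an all-NULL group is 0.
  2: ids {2, 3, 4} → COUNT(o.id)=3
  4: ids {1, 5, 7, 8, 9} → COUNT(o.id)=5
  7: ids {6, 10, 11} → COUNT(o.id)=3

Austin | 3 ; Geneva | 5 ; Lima | 3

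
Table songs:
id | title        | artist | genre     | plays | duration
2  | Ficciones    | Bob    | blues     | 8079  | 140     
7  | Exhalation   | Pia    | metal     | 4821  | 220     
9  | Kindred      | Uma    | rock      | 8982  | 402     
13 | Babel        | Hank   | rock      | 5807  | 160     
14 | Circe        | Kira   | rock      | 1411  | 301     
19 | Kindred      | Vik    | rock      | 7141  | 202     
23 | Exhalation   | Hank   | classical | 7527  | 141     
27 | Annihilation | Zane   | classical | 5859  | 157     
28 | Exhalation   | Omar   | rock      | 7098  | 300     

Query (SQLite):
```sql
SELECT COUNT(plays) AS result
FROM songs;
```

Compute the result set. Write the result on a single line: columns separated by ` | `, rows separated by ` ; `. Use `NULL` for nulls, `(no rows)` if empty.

All plays values: [8079, 4821, 8982, 5807, 1411, 7141, 7527, 5859, 7098].
COUNT(plays) counts non-NULL values → 9.

9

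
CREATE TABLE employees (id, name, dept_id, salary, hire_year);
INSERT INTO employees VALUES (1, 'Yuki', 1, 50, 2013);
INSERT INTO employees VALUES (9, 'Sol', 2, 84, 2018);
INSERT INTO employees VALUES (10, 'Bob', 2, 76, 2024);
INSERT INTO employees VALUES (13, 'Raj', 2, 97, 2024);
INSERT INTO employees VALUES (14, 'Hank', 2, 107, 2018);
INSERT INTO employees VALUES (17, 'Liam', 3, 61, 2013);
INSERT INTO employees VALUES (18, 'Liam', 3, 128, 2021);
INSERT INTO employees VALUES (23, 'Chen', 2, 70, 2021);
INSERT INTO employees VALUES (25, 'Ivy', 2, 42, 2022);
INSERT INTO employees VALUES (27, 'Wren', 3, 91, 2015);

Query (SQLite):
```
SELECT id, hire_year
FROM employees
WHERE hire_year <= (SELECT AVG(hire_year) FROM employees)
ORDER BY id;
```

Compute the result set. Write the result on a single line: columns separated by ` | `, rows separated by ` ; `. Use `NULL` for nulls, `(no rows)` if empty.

1 | 2013 ; 9 | 2018 ; 14 | 2018 ; 17 | 2013 ; 27 | 2015

Scalar subquery: AVG(hire_year) over all employees rows = 2018.9.
Keep rows where hire_year <= that value.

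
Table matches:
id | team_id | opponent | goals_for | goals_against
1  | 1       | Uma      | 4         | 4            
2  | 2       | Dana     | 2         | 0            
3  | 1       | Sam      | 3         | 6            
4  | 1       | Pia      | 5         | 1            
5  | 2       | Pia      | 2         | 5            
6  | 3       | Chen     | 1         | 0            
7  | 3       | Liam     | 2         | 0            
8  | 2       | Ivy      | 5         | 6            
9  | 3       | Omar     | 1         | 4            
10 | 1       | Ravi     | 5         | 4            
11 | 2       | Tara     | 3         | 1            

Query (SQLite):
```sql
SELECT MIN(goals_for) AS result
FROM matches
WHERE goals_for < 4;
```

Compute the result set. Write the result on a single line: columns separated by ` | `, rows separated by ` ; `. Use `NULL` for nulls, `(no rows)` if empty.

Rows where goals_for < 4 → goals_for values: [2, 3, 2, 1, 2, 1, 3].
MIN of non-NULL values = 1.

1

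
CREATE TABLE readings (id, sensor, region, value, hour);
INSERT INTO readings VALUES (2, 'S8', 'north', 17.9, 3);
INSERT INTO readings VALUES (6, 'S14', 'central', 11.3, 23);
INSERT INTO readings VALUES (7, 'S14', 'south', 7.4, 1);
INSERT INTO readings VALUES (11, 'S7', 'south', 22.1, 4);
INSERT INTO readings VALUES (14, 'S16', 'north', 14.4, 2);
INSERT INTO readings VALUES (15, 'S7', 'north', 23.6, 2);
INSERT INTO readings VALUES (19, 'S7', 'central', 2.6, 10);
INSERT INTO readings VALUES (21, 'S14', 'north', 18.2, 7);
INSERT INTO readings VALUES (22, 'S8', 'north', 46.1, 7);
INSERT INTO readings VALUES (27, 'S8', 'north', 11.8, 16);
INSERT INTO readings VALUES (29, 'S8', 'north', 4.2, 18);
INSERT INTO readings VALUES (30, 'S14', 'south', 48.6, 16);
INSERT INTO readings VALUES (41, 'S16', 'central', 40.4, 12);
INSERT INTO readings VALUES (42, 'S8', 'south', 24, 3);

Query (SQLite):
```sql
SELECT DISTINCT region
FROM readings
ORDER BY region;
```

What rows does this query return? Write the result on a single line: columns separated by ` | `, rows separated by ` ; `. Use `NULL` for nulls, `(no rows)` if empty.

central ; north ; south

Collect distinct region values from readings.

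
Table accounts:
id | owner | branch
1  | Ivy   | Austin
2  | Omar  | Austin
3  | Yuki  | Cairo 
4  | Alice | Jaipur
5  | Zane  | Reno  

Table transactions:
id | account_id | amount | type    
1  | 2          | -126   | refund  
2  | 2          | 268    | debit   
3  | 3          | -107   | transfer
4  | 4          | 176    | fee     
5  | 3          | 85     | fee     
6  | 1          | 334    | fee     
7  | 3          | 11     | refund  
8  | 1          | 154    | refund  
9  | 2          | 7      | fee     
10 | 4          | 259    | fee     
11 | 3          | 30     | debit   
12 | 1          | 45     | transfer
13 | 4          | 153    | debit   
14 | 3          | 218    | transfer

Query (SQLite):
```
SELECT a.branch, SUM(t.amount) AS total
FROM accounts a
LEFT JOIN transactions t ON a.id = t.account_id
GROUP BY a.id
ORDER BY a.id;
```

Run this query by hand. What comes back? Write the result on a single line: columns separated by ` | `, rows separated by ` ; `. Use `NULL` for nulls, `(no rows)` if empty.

LEFT JOIN keeps every accounts row; unmatched ones get NULL for transactions columns.
Group by accounts.id and compute SUM(t.amount). SUM over an all-NULL group is NULL.
  1: ids {6, 8, 12} → SUM(t.amount)=533
  2: ids {1, 2, 9} → SUM(t.amount)=149
  3: ids {3, 5, 7, 11, 14} → SUM(t.amount)=237
  4: ids {4, 10, 13} → SUM(t.amount)=588
  5: ids {—} → SUM(t.amount)=NULL

Austin | 533 ; Austin | 149 ; Cairo | 237 ; Jaipur | 588 ; Reno | NULL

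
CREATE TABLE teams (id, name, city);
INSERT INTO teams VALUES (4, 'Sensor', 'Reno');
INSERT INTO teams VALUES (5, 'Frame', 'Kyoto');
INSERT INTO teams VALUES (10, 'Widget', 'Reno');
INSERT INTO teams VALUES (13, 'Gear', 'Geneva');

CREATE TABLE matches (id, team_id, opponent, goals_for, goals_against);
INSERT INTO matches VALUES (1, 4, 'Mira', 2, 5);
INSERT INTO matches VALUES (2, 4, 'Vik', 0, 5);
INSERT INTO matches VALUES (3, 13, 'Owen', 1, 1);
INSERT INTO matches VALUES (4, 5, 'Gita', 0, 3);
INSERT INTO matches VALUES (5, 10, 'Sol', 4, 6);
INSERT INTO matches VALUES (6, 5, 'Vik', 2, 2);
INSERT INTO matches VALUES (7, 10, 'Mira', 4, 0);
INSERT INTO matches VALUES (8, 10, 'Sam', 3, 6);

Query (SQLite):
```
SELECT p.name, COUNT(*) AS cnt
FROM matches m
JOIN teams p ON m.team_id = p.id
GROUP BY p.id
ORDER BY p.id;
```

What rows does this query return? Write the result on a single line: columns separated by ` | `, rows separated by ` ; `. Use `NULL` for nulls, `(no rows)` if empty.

Join each matches row to its teams via team_id.
Group joined rows by teams.id; compute COUNT(*) per group.
  4: ids {1, 2} → COUNT(*)=2
  5: ids {4, 6} → COUNT(*)=2
  10: ids {5, 7, 8} → COUNT(*)=3
  13: ids {3} → COUNT(*)=1

Sensor | 2 ; Frame | 2 ; Widget | 3 ; Gear | 1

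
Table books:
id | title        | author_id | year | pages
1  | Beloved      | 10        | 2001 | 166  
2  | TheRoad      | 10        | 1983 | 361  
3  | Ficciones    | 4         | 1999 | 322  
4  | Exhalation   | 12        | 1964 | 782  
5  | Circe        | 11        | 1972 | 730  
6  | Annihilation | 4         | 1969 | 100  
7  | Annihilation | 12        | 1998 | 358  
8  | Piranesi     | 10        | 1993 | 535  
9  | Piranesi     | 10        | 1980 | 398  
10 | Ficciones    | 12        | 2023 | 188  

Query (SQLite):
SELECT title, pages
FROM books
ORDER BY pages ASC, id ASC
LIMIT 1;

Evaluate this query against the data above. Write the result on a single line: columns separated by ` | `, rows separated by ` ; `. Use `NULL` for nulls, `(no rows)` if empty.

Sort by pages asc, tiebreak id asc: (100, id=6), (166, id=1), (188, id=10), (322, id=3) …. Take first 1.

Annihilation | 100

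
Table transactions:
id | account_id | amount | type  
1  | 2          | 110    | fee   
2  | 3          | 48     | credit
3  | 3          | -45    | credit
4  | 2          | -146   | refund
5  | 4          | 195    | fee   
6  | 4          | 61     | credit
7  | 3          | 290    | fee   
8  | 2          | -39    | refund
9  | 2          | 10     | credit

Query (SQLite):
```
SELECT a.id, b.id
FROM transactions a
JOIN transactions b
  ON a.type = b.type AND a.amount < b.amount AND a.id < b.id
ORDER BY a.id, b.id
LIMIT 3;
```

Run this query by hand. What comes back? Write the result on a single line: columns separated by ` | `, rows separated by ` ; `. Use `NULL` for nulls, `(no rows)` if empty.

1 | 5 ; 1 | 7 ; 2 | 6

Pairs (a,b) with same type, a.amount < b.amount, a.id < b.id.
type groups: credit:{2,3,6,9} fee:{1,5,7} refund:{4,8}
Ordered by (a.id, b.id); first 3.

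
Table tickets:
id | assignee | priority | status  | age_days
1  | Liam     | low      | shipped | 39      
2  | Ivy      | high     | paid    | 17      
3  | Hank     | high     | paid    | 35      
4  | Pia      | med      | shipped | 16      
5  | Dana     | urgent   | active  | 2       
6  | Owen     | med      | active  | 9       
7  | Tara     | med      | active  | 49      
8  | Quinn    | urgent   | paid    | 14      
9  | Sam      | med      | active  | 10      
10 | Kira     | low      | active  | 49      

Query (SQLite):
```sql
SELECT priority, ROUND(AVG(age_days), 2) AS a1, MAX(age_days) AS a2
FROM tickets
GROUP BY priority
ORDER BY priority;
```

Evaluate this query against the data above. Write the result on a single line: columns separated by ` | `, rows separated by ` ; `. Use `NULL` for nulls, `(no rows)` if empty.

Group tickets by priority.
Per group compute: ROUND(AVG(age_days), 2), MAX(age_days).
  high: ids {2, 3} → ROUND(AVG(age_days), 2)=26, MAX(age_days)=35
  low: ids {1, 10} → ROUND(AVG(age_days), 2)=44, MAX(age_days)=49
  med: ids {4, 6, 7, 9} → ROUND(AVG(age_days), 2)=21, MAX(age_days)=49
  urgent: ids {5, 8} → ROUND(AVG(age_days), 2)=8, MAX(age_days)=14

high | 26 | 35 ; low | 44 | 49 ; med | 21 | 49 ; urgent | 8 | 14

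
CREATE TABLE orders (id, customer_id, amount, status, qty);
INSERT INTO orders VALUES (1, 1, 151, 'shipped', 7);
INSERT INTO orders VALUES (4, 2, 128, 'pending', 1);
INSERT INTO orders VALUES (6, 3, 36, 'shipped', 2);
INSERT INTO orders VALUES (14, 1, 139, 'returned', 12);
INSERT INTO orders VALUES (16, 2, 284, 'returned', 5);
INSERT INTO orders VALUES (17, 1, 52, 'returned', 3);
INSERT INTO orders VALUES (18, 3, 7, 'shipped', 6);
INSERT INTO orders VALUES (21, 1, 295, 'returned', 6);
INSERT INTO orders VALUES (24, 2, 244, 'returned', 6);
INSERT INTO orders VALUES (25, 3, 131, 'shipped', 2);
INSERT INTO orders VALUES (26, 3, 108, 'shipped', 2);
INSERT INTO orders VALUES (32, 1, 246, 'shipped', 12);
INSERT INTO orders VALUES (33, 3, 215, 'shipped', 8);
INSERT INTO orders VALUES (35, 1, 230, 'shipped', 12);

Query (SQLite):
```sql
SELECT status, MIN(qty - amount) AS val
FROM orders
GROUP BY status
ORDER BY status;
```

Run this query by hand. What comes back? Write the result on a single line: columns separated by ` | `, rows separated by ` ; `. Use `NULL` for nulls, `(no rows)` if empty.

For each row compute qty - amount.
Group by status; take MIN of the expression per group.
  pending: ids {4} → MIN(qty - amount)=-127
  returned: ids {14, 16, 17, 21, 24} → MIN(qty - amount)=-289
  shipped: ids {1, 6, 18, 25, 26, 32, 33, 35} → MIN(qty - amount)=-234

pending | -127 ; returned | -289 ; shipped | -234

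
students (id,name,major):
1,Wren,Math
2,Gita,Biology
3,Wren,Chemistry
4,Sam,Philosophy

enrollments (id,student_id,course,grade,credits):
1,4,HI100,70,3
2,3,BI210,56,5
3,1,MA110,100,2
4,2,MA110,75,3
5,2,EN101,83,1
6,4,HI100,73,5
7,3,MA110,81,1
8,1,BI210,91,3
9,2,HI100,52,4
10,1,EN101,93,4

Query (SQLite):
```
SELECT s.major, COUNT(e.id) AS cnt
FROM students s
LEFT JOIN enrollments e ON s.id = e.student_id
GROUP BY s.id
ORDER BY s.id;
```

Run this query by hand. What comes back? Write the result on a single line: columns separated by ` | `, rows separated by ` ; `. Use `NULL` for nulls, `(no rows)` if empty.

Math | 3 ; Biology | 3 ; Chemistry | 2 ; Philosophy | 2

LEFT JOIN keeps every students row; unmatched ones get NULL for enrollments columns.
Group by students.id and compute COUNT(e.id). COUNT(col) of an all-NULL group is 0.
  1: ids {3, 8, 10} → COUNT(e.id)=3
  2: ids {4, 5, 9} → COUNT(e.id)=3
  3: ids {2, 7} → COUNT(e.id)=2
  4: ids {1, 6} → COUNT(e.id)=2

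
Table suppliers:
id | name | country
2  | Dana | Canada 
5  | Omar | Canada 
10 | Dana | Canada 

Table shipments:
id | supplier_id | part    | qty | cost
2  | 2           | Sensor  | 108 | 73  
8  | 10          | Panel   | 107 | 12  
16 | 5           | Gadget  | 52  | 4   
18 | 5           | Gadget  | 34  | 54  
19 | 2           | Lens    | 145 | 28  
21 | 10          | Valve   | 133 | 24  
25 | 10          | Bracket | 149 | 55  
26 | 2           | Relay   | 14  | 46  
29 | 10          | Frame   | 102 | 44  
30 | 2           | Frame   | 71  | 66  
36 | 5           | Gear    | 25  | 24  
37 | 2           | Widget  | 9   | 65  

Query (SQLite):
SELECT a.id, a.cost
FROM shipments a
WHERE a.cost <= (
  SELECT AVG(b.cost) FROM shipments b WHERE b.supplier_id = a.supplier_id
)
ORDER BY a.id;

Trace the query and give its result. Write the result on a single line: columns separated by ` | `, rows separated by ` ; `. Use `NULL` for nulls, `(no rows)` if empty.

8 | 12 ; 16 | 4 ; 19 | 28 ; 21 | 24 ; 26 | 46 ; 36 | 24

For each shipments row a, compute AVG(cost) over rows sharing a.supplier_id.
Keep row a if a.cost <= that per-group AVG.
  supplier_id=2: AVG(cost) = 55.6
  supplier_id=5: AVG(cost) = 27.333333
  supplier_id=10: AVG(cost) = 33.75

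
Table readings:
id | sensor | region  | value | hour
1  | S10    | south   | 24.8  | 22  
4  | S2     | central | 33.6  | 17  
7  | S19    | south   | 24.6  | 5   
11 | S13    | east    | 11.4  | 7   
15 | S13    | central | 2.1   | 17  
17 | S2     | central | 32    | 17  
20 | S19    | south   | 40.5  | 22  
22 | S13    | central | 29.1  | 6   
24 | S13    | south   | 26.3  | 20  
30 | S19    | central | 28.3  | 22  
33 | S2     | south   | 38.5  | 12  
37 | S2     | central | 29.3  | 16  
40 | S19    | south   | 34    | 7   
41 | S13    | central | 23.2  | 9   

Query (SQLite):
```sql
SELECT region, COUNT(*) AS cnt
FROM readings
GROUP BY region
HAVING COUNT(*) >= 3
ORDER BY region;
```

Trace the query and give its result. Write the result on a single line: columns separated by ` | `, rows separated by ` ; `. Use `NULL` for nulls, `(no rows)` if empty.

central | 7 ; south | 6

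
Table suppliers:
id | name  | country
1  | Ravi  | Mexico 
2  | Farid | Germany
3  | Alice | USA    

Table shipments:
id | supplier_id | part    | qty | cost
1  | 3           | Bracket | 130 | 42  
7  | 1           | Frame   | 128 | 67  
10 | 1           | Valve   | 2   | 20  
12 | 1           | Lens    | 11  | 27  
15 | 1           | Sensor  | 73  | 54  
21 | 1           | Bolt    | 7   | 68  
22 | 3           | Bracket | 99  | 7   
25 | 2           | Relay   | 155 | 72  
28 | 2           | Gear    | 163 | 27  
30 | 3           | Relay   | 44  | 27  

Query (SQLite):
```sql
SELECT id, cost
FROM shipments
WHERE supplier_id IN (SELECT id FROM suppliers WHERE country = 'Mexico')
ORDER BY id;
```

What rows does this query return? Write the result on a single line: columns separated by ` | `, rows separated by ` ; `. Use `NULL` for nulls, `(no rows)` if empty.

7 | 67 ; 10 | 20 ; 12 | 27 ; 15 | 54 ; 21 | 68

Inner query: suppliers.id where country = 'Mexico'.
Outer: keep shipments rows whose supplier_id is in that set.
Inner query → {1}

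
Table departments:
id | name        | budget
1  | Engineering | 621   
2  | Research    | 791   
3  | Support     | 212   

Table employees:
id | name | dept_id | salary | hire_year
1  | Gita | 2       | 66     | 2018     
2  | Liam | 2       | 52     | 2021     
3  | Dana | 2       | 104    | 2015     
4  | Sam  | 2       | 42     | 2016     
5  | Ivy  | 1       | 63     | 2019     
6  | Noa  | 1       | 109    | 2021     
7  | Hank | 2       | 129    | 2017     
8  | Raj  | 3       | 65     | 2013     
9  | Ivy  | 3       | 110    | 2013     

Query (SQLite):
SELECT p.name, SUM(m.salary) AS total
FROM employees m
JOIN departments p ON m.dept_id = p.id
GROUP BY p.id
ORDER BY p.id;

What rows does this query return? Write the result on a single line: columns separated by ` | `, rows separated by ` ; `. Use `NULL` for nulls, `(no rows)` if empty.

Join each employees row to its departments via dept_id.
Group joined rows by departments.id; compute SUM(m.salary) per group.
  1: ids {5, 6} → SUM(m.salary)=172
  2: ids {1, 2, 3, 4, 7} → SUM(m.salary)=393
  3: ids {8, 9} → SUM(m.salary)=175

Engineering | 172 ; Research | 393 ; Support | 175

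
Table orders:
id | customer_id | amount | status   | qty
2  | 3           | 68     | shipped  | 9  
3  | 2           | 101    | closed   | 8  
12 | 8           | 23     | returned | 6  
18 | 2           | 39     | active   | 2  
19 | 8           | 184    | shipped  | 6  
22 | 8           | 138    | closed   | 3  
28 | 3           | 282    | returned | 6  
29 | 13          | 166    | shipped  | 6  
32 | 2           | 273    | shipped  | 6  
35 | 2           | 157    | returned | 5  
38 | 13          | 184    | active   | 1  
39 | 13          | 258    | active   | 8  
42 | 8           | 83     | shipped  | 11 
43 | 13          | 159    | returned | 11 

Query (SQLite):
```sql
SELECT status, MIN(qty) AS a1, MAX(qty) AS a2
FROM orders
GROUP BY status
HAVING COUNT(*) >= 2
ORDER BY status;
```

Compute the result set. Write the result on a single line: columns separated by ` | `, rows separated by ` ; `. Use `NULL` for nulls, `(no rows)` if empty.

active | 1 | 8 ; closed | 3 | 8 ; returned | 5 | 11 ; shipped | 6 | 11

Group orders by status.
Per group compute: MIN(qty), MAX(qty).
HAVING: drop groups with fewer than 2 rows.
  active: ids {18, 38, 39} → MIN(qty)=1, MAX(qty)=8
  closed: ids {3, 22} → MIN(qty)=3, MAX(qty)=8
  returned: ids {12, 28, 35, 43} → MIN(qty)=5, MAX(qty)=11
  shipped: ids {2, 19, 29, 32, 42} → MIN(qty)=6, MAX(qty)=11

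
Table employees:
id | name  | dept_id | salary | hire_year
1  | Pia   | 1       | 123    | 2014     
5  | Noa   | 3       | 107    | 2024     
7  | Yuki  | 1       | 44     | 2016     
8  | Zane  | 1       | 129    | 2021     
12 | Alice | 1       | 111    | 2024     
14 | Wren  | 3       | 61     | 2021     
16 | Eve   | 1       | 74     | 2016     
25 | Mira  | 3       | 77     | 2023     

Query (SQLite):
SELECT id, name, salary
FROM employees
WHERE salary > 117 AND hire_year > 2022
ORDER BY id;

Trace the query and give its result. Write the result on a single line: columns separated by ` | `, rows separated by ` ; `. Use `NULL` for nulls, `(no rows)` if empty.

(no rows)

salary > 117: ids {1, 8}
hire_year > 2022: ids {5, 12, 25}
Combine with AND.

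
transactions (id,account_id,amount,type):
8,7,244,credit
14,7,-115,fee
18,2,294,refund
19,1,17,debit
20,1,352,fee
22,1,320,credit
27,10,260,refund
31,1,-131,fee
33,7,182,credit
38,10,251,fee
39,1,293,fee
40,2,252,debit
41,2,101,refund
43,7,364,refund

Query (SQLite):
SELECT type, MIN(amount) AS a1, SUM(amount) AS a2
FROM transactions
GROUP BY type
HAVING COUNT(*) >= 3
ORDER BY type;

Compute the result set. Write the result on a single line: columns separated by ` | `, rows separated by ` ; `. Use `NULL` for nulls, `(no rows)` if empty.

Group transactions by type.
Per group compute: MIN(amount), SUM(amount).
HAVING: drop groups with fewer than 3 rows.
  credit: ids {8, 22, 33} → MIN(amount)=182, SUM(amount)=746
  debit: ids {19, 40} → MIN(amount)=17, SUM(amount)=269
  fee: ids {14, 20, 31, 38, 39} → MIN(amount)=-131, SUM(amount)=650
  refund: ids {18, 27, 41, 43} → MIN(amount)=101, SUM(amount)=1019

credit | 182 | 746 ; fee | -131 | 650 ; refund | 101 | 1019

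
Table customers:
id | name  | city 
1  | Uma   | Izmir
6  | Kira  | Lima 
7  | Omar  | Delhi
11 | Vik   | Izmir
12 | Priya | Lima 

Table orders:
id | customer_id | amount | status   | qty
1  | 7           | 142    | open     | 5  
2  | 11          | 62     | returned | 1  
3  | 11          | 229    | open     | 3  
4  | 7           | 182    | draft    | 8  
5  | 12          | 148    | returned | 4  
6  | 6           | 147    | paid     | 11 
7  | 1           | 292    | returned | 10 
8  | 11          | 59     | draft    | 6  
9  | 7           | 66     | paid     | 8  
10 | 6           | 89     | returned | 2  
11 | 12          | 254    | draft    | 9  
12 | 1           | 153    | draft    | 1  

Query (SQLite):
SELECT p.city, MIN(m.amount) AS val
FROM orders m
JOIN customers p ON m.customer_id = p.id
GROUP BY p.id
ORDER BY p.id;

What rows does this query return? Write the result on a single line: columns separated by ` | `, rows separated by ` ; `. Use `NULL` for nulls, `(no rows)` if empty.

Izmir | 153 ; Lima | 89 ; Delhi | 66 ; Izmir | 59 ; Lima | 148

Join each orders row to its customers via customer_id.
Group joined rows by customers.id; compute MIN(m.amount) per group.
  1: ids {7, 12} → MIN(m.amount)=153
  6: ids {6, 10} → MIN(m.amount)=89
  7: ids {1, 4, 9} → MIN(m.amount)=66
  11: ids {2, 3, 8} → MIN(m.amount)=59
  12: ids {5, 11} → MIN(m.amount)=148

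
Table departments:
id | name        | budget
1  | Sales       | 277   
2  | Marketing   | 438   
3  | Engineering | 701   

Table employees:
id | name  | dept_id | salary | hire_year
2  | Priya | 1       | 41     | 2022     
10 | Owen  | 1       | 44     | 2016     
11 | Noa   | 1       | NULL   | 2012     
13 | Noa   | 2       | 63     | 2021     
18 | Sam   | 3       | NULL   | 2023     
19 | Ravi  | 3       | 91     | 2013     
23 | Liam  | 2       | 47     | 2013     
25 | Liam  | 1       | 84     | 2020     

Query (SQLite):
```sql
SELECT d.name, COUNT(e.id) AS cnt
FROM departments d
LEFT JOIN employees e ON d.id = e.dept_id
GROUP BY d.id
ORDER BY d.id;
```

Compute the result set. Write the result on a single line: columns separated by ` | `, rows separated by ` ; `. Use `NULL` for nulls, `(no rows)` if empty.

Sales | 4 ; Marketing | 2 ; Engineering | 2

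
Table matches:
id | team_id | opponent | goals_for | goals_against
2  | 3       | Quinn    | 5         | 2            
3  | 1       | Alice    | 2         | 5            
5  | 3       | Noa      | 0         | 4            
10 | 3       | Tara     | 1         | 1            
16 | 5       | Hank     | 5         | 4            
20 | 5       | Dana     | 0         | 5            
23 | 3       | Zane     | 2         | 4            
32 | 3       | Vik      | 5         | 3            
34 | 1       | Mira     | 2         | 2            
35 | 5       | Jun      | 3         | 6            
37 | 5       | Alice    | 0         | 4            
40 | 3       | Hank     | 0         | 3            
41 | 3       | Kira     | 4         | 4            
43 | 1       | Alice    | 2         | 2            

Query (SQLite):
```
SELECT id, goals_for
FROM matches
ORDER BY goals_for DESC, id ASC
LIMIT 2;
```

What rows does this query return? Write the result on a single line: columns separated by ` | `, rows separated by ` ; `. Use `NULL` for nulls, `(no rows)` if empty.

Sort by goals_for desc, tiebreak id asc: (5, id=2), (5, id=16), (5, id=32), (4, id=41), (3, id=35) …. Take first 2.

2 | 5 ; 16 | 5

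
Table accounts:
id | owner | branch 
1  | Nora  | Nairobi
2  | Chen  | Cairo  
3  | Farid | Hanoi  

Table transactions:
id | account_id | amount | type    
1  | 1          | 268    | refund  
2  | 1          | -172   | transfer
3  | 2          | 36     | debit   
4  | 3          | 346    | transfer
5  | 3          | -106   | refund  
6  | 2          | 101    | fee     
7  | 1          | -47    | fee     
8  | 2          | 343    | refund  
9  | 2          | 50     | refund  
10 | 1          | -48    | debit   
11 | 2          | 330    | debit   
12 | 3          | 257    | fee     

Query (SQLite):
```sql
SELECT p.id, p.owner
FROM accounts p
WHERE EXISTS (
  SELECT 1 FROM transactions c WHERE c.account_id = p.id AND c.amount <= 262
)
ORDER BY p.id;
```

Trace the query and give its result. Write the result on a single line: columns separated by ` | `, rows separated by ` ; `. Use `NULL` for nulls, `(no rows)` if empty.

For each accounts row, check whether any transactions with matching account_id has amount <= 262.
Keep rows where that is true.

1 | Nora ; 2 | Chen ; 3 | Farid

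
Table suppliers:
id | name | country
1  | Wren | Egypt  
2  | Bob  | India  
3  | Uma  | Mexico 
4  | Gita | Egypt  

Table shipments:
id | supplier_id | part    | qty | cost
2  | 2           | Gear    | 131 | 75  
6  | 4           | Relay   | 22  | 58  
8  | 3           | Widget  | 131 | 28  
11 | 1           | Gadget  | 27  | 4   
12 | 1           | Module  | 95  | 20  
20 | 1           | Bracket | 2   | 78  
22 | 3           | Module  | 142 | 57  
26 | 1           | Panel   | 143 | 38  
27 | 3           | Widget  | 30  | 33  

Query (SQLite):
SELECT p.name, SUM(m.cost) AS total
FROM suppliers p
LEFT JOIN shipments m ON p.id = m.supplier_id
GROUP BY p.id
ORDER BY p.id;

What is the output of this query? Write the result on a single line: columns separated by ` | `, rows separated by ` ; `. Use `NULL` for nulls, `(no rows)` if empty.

Wren | 140 ; Bob | 75 ; Uma | 118 ; Gita | 58

LEFT JOIN keeps every suppliers row; unmatched ones get NULL for shipments columns.
Group by suppliers.id and compute SUM(m.cost). SUM over an all-NULL group is NULL.
  1: ids {11, 12, 20, 26} → SUM(m.cost)=140
  2: ids {2} → SUM(m.cost)=75
  3: ids {8, 22, 27} → SUM(m.cost)=118
  4: ids {6} → SUM(m.cost)=58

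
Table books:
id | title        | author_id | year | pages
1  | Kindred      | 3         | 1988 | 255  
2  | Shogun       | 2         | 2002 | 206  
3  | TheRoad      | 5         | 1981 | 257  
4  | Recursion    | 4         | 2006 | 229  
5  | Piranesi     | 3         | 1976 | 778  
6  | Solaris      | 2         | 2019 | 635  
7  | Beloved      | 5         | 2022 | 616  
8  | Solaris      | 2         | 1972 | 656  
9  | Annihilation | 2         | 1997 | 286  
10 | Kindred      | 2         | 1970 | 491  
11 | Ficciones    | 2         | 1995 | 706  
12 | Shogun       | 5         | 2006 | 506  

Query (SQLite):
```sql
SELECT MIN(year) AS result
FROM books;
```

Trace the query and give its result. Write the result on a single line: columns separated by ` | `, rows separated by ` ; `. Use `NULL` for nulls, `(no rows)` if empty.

1970

All year values: [1988, 2002, 1981, 2006, 1976, 2019, 2022, 1972, 1997, 1970, 1995, 2006].
MIN of non-NULL values = 1970.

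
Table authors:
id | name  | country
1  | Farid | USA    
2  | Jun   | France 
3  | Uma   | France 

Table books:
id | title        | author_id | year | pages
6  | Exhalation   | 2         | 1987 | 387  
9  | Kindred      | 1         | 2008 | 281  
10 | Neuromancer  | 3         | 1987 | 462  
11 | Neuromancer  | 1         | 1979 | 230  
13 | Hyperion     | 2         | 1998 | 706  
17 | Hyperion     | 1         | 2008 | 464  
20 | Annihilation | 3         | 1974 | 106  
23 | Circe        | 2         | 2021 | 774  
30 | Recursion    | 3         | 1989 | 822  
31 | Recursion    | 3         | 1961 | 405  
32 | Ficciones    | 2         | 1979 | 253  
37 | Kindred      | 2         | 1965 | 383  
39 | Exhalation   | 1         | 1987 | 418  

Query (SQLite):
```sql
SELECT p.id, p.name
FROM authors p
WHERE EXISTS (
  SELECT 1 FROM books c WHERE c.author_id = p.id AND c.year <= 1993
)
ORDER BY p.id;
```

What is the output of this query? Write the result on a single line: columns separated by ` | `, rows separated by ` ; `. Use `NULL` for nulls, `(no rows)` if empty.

For each authors row, check whether any books with matching author_id has year <= 1993.
Keep rows where that is true.

1 | Farid ; 2 | Jun ; 3 | Uma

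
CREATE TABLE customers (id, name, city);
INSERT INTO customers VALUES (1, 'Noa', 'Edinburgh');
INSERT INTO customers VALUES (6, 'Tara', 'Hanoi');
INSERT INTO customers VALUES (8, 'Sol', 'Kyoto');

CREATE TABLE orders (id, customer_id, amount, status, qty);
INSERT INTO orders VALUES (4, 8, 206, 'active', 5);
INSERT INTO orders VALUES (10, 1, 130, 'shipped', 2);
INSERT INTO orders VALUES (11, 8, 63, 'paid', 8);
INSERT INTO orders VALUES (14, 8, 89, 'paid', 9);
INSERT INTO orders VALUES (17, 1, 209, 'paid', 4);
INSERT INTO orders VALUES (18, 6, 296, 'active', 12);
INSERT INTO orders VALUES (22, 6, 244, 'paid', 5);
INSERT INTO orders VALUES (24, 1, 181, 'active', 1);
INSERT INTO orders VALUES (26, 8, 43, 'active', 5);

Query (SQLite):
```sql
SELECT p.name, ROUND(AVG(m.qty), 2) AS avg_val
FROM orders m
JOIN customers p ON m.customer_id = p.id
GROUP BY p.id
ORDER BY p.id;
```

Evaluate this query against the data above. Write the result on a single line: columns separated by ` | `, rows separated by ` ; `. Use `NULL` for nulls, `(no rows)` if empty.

Noa | 2.33 ; Tara | 8.5 ; Sol | 6.75

Join each orders row to its customers via customer_id.
Group joined rows by customers.id; compute ROUND(AVG(m.qty), 2) per group.
  1: ids {10, 17, 24} → ROUND(AVG(m.qty), 2)=2.33
  6: ids {18, 22} → ROUND(AVG(m.qty), 2)=8.5
  8: ids {4, 11, 14, 26} → ROUND(AVG(m.qty), 2)=6.75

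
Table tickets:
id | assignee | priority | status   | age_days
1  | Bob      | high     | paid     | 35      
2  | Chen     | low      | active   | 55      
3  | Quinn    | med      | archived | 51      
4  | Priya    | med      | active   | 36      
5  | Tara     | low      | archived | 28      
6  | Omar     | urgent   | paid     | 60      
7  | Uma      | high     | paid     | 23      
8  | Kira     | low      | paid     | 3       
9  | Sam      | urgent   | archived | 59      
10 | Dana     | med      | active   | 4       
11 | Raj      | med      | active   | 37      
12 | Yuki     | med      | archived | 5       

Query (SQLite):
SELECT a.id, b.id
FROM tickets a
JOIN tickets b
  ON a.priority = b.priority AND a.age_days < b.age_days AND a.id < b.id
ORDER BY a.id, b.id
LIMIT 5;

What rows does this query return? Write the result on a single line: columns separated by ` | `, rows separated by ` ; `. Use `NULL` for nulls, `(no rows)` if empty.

Pairs (a,b) with same priority, a.age_days < b.age_days, a.id < b.id.
priority groups: high:{1,7} low:{2,5,8} med:{3,4,10,11,12} urgent:{6,9}
Ordered by (a.id, b.id); first 5.

4 | 11 ; 10 | 11 ; 10 | 12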